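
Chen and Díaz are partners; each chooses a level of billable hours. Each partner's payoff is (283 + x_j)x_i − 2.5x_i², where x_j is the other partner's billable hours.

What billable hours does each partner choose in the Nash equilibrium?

Chen's payoff is (283 + x_D)x_C − 2.5x_C².
∂π/∂x_C = 283 + x_D − 5x_C = 0, so x_C = 56.6 + 0.2x_D.
Setting x_C = x_D in the reaction function: x_C = 56.6 + 0.2x_C, so x_C = 56.6 / 0.8 = 70.75.

70.75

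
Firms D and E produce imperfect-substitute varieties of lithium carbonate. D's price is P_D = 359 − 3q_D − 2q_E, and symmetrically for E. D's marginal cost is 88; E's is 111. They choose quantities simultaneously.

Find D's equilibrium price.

193.9375

Firm D's profit: π = q_D(359 − 3q_D − 2q_E) − 88q_D.
∂π/∂q_D = 271 − 6q_D − 2q_E = 0 ⇒ q_D = 271/6 − (1/3)q_E.
Similarly q_E = 124/3 − (1/3)q_D.
Solving the two reaction functions simultaneously: (1 − (−1/3)(−1/3))q_D = 271/6 − (1/3)·(124/3), so (8/9)q_D = 565/18 and q_D = 35.3125.
Then q_E = 124/3 − (1/3)·35.3125 = 29.5625.
P_D = 359 − 3·35.3125 − 2·29.5625 = 193.9375.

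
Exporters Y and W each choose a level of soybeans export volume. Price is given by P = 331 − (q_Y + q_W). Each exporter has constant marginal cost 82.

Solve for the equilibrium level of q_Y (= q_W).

83

Exporter Y's profit: π = q_Y(331 − (q_Y + q_W)) − 82q_Y.
∂π/∂q_Y = 249 − 2q_Y − q_W = 0, so q_Y = 124.5 − 0.5q_W.
By symmetry q_W = q_Y; substituting into the reaction function, 1.5q_Y = 124.5 and q_Y = 83.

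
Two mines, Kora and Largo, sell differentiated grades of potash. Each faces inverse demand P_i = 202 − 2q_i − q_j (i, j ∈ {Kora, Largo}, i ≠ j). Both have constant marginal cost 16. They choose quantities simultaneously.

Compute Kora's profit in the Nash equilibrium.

2767.68

Mine Kora's profit: π = q_{Kora}(202 − 2q_{Kora} − q_{Largo}) − 16q_{Kora}.
∂π/∂q_{Kora} = 186 − 4q_{Kora} − q_{Largo} = 0 ⇒ q_{Kora} = 46.5 − 0.25q_{Largo}.
By symmetry q_{Largo} = q_{Kora}; substituting into the reaction function, 1.25q_{Kora} = 46.5 and q_{Kora} = 37.2.
P_{Kora} = 202 − 2·37.2 − 37.2 = 90.4.
Profit = (90.4 − 16)·37.2 = 2767.68.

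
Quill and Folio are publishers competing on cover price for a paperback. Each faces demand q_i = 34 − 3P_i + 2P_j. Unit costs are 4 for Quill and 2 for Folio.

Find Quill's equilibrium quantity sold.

21.375

Quill's profit: π = (P_{Quill} − 4)(34 − 3P_{Quill} + 2P_{Folio}).
∂π/∂P_{Quill} = 46 − 6P_{Quill} + 2P_{Folio} = 0 ⇒ P_{Quill} = 23/3 + (1/3)P_{Folio}.
Similarly P_{Folio} = 20/3 + (1/3)P_{Quill}.
Plugging P_{Folio} into Quill's best response: P_{Quill} = 23/3 + (1/3)(20/3 + (1/3)P_{Quill}) ⇒ (8/9)P_{Quill} = 89/9, so P_{Quill} = 11.125.
Then P_{Folio} = 20/3 + (1/3)·11.125 = 10.375.
q_{Quill} = 34 − 3·11.125 + 2·10.375 = 21.375.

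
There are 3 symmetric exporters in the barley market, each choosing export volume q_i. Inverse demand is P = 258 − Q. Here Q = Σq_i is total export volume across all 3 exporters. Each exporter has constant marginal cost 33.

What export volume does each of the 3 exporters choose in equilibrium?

A representative exporter's profit is π_i = q_i(258 − Q) − 33q_i, with Q = q_i + Σ_{j≠i} q_j.
First-order condition: 225 − 2q_i − Σ_{j≠i} q_j = 0.
In a symmetric equilibrium every exporter chooses the same q, so Σ_{j≠i} q_j = 2q. The condition becomes 225 − 4q = 0, giving q = 225/4 = 56.25.

56.25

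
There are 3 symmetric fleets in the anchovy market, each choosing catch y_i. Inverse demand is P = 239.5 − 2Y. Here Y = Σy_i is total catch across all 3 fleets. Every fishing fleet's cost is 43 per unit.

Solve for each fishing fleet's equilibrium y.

A representative fishing fleet's profit is π_i = y_i(239.5 − 2Y) − 43y_i, with Y = y_i + Σ_{j≠i} y_j.
First-order condition: 196.5 − 4y_i − 2Σ_{j≠i} y_j = 0.
In a symmetric equilibrium every fishing fleet chooses the same y, so Σ_{j≠i} y_j = 2y. The condition becomes 196.5 − 8y = 0, giving y = 196.5/8 = 24.5625.

24.5625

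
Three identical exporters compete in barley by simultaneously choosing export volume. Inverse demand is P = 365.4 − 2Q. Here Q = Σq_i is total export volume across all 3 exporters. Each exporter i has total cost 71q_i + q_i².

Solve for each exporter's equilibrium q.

A representative exporter's profit is π_i = q_i(365.4 − 2Q) − 71q_i − q_i², with Q = q_i + Σ_{j≠i} q_j.
First-order condition: 294.4 − 6q_i − 2Σ_{j≠i} q_j = 0.
With identical exporters, set every q_j = q: then 294.4 − 6q − 4q = 0, i.e. q = 294.4/10 = 29.44.

29.44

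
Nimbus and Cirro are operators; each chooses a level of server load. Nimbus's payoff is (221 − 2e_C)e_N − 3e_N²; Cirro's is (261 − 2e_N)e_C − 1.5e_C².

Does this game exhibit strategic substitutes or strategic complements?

Expanding Nimbus's payoff: 221e_N − 2e_Ce_N − 3e_N².
∂π/∂e_N = 221 − 2e_C − 6e_N = 0, so e_N = 221/6 − (1/3)e_C.
The best-response slope de_N/de_C = −1/3 < 0: the reaction function is downward-sloping, so the choices are strategic substitutes.

strategic substitutes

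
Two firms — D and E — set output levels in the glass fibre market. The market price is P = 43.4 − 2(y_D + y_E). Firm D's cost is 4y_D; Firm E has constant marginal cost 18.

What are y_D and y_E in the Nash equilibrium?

8.9, 1.9

Firm D's profit: π = y_D(43.4 − 2(y_D + y_E)) − 4y_D.
∂π/∂y_D = 39.4 − 4y_D − 2y_E = 0, so y_D = 9.85 − 0.5y_E.
By the same steps for E: y_E = 6.35 − 0.5y_D.
Solving the two reaction functions simultaneously: (1 − (−0.5)(−0.5))y_D = 9.85 − 0.5·6.35, so 0.75y_D = 6.675 and y_D = 8.9.
Then y_E = 6.35 − 0.5·8.9 = 1.9.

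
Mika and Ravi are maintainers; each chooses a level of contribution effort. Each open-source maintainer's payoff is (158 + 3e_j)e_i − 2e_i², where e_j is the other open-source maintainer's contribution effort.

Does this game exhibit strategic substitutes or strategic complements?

strategic complements

Mika's payoff is (158 + 3e_R)e_M − 2e_M².
∂π/∂e_M = 158 + 3e_R − 4e_M = 0, so e_M = 39.5 + 0.75e_R.
The best-response slope de_M/de_R = 0.75 > 0: the reaction function is upward-sloping, so the choices are strategic complements.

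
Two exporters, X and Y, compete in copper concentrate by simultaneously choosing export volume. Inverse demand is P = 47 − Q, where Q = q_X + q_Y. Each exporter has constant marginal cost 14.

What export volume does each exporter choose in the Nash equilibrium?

Exporter X's profit: π = q_X(47 − (q_X + q_Y)) − 14q_X.
∂π/∂q_X = 33 − 2q_X − q_Y = 0, so q_X = 16.5 − 0.5q_Y.
The game is symmetric, so in equilibrium q_Y = q_X: the reaction function gives 1.5q_X = 16.5, hence q_X = 11.

11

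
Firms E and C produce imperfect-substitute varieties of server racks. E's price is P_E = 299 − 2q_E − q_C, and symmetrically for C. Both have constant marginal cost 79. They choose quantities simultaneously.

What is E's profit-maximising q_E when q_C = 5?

53.75

Firm E's profit: π = q_E(299 − 2q_E − q_C) − 79q_E.
∂π/∂q_E = 220 − 4q_E − q_C = 0 ⇒ q_E = 55 − 0.25q_C.
At q_C = 5: q_E = 55 − 0.25·5 = 53.75.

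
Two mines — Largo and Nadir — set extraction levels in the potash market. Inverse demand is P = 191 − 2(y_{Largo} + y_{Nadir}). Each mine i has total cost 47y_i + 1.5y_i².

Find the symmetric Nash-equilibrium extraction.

Mine Largo's profit: π = y_{Largo}(191 − 2(y_{Largo} + y_{Nadir})) − 47y_{Largo} − 1.5y_{Largo}².
∂π/∂y_{Largo} = 144 − 7y_{Largo} − 2y_{Nadir} = 0, so y_{Largo} = 144/7 − (2/7)y_{Nadir}.
By symmetry y_{Nadir} = y_{Largo}; substituting into the reaction function, (9/7)y_{Largo} = 144/7 and y_{Largo} = 16.

16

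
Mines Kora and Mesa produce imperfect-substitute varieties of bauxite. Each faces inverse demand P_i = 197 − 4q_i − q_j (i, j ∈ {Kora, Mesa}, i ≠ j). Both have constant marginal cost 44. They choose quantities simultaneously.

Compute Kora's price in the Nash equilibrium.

112

Mine Kora's profit: π = q_{Kora}(197 − 4q_{Kora} − q_{Mesa}) − 44q_{Kora}.
∂π/∂q_{Kora} = 153 − 8q_{Kora} − q_{Mesa} = 0 ⇒ q_{Kora} = 19.125 − 0.125q_{Mesa}.
Setting q_{Kora} = q_{Mesa} in the reaction function: q_{Kora} = 19.125 − 0.125q_{Kora}, so q_{Kora} = 19.125 / 1.125 = 17.
P_{Kora} = 197 − 4·17 − 17 = 112.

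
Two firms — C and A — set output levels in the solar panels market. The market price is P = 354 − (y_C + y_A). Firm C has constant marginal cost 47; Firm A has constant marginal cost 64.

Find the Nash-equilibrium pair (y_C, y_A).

108, 91

Firm C's profit: π = y_C(354 − (y_C + y_A)) − 47y_C.
∂π/∂y_C = 307 − 2y_C − y_A = 0, so y_C = 153.5 − 0.5y_A.
By the same steps for A: y_A = 145 − 0.5y_C.
Plugging y_A into C's best response: y_C = 153.5 − 0.5(145 − 0.5y_C) ⇒ 0.75y_C = 81, so y_C = 108.
Then y_A = 145 − 0.5·108 = 91.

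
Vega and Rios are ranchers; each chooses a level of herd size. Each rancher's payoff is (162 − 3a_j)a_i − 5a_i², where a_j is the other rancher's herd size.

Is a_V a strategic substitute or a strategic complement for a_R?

Vega's payoff is (162 − 3a_R)a_V − 5a_V².
∂π/∂a_V = 162 − 3a_R − 10a_V = 0, so a_V = 16.2 − 0.3a_R.
The best-response slope da_V/da_R = −0.3 < 0: the reaction function is downward-sloping, so the choices are strategic substitutes.

strategic substitutes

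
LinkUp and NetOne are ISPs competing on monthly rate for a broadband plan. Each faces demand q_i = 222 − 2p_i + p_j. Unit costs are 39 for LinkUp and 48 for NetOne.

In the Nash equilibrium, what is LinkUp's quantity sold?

124.4

LinkUp's profit: π = (p_{LinkUp} − 39)(222 − 2p_{LinkUp} + p_{NetOne}).
∂π/∂p_{LinkUp} = 300 − 4p_{LinkUp} + p_{NetOne} = 0 ⇒ p_{LinkUp} = 75 + 0.25p_{NetOne}.
Similarly p_{NetOne} = 79.5 + 0.25p_{LinkUp}.
Plugging p_{NetOne} into LinkUp's best response: p_{LinkUp} = 75 + 0.25(79.5 + 0.25p_{LinkUp}) ⇒ 0.9375p_{LinkUp} = 94.875, so p_{LinkUp} = 101.2.
Then p_{NetOne} = 79.5 + 0.25·101.2 = 104.8.
q_{LinkUp} = 222 − 2·101.2 + 104.8 = 124.4.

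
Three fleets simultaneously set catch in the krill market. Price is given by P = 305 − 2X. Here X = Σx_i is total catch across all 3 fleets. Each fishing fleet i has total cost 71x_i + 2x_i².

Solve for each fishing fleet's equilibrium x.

A representative fishing fleet's profit is π_i = x_i(305 − 2X) − 71x_i − 2x_i², with X = x_i + Σ_{j≠i} x_j.
First-order condition: 234 − 8x_i − 2Σ_{j≠i} x_j = 0.
With identical fishing fleets, set every x_j = x: then 234 − 8x − 4x = 0, i.e. x = 234/12 = 19.5.

19.5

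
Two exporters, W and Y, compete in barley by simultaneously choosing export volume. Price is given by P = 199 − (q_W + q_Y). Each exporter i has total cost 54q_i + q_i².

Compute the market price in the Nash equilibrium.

141

Exporter W's profit: π = q_W(199 − (q_W + q_Y)) − 54q_W − q_W².
∂π/∂q_W = 145 − 4q_W − q_Y = 0, so q_W = 36.25 − 0.25q_Y.
Setting q_W = q_Y in the reaction function: q_W = 36.25 − 0.25q_W, so q_W = 36.25 / 1.25 = 29.
Equilibrium price: P = 199 − 58 = 141.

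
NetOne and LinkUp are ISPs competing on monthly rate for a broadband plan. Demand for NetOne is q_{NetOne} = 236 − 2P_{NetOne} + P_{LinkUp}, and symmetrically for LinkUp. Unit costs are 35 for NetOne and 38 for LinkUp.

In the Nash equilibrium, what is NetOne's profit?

9085.52

NetOne's profit: π = (P_{NetOne} − 35)(236 − 2P_{NetOne} + P_{LinkUp}).
∂π/∂P_{NetOne} = 306 − 4P_{NetOne} + P_{LinkUp} = 0 ⇒ P_{NetOne} = 76.5 + 0.25P_{LinkUp}.
Similarly P_{LinkUp} = 78 + 0.25P_{NetOne}.
Solving the two reaction functions simultaneously: (1 − (0.25)(0.25))P_{NetOne} = 76.5 + 0.25·78, so 0.9375P_{NetOne} = 96 and P_{NetOne} = 102.4.
Then P_{LinkUp} = 78 + 0.25·102.4 = 103.6.
q_{NetOne} = 236 − 2·102.4 + 103.6 = 134.8.
Profit = (102.4 − 35)·134.8 = 9085.52.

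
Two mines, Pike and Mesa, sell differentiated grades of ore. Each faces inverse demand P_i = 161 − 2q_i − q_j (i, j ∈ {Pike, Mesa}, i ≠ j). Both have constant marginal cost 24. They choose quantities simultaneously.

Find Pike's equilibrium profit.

1501.52

Mine Pike's profit: π = q_{Pike}(161 − 2q_{Pike} − q_{Mesa}) − 24q_{Pike}.
∂π/∂q_{Pike} = 137 − 4q_{Pike} − q_{Mesa} = 0 ⇒ q_{Pike} = 34.25 − 0.25q_{Mesa}.
By symmetry q_{Mesa} = q_{Pike}; substituting into the reaction function, 1.25q_{Pike} = 34.25 and q_{Pike} = 27.4.
P_{Pike} = 161 − 2·27.4 − 27.4 = 78.8.
Profit = (78.8 − 24)·27.4 = 1501.52.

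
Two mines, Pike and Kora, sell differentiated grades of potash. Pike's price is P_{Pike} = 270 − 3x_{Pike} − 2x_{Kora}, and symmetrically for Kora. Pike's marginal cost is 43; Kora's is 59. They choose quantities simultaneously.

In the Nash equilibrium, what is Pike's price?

131.125

Mine Pike's profit: π = x_{Pike}(270 − 3x_{Pike} − 2x_{Kora}) − 43x_{Pike}.
∂π/∂x_{Pike} = 227 − 6x_{Pike} − 2x_{Kora} = 0 ⇒ x_{Pike} = 227/6 − (1/3)x_{Kora}.
Similarly x_{Kora} = 211/6 − (1/3)x_{Pike}.
Substituting the second reaction function into the first: x_{Pike} = 227/6 − (1/3)(211/6 − (1/3)x_{Pike}), which gives (8/9)x_{Pike} = 235/9 ⇒ x_{Pike} = 29.375.
Then x_{Kora} = 211/6 − (1/3)·29.375 = 25.375.
P_{Pike} = 270 − 3·29.375 − 2·25.375 = 131.125.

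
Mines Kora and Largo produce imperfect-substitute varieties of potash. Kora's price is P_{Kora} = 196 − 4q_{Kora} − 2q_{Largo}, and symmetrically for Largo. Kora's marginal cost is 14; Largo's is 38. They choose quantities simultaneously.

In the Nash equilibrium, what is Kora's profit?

1444

Mine Kora's profit: π = q_{Kora}(196 − 4q_{Kora} − 2q_{Largo}) − 14q_{Kora}.
∂π/∂q_{Kora} = 182 − 8q_{Kora} − 2q_{Largo} = 0 ⇒ q_{Kora} = 22.75 − 0.25q_{Largo}.
Similarly q_{Largo} = 19.75 − 0.25q_{Kora}.
Solving the two reaction functions simultaneously: (1 − (−0.25)(−0.25))q_{Kora} = 22.75 − 0.25·19.75, so 0.9375q_{Kora} = 17.8125 and q_{Kora} = 19.
Then q_{Largo} = 19.75 − 0.25·19 = 15.
P_{Kora} = 196 − 4·19 − 2·15 = 90.
Profit = (90 − 14)·19 = 1444.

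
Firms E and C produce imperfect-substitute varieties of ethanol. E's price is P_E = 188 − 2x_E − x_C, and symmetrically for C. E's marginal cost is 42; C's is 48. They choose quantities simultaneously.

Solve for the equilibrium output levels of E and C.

Firm E's profit: π = x_E(188 − 2x_E − x_C) − 42x_E.
∂π/∂x_E = 146 − 4x_E − x_C = 0 ⇒ x_E = 36.5 − 0.25x_C.
Similarly x_C = 35 − 0.25x_E.
Substituting the second reaction function into the first: x_E = 36.5 − 0.25(35 − 0.25x_E), which gives 0.9375x_E = 27.75 ⇒ x_E = 29.6.
Then x_C = 35 − 0.25·29.6 = 27.6.

29.6, 27.6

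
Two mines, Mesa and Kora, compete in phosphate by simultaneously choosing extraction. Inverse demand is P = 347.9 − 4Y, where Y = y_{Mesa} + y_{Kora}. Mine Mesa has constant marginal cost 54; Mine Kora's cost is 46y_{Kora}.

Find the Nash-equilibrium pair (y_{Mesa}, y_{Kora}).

Mine Mesa's profit: π = y_{Mesa}(347.9 − 4(y_{Mesa} + y_{Kora})) − 54y_{Mesa}.
∂π/∂y_{Mesa} = 293.9 − 8y_{Mesa} − 4y_{Kora} = 0, so y_{Mesa} = 36.7375 − 0.5y_{Kora}.
By the same steps for Kora: y_{Kora} = 37.7375 − 0.5y_{Mesa}.
Plugging y_{Kora} into Mesa's best response: y_{Mesa} = 36.7375 − 0.5(37.7375 − 0.5y_{Mesa}) ⇒ 0.75y_{Mesa} = 2859/160, so y_{Mesa} = 23.825.
Then y_{Kora} = 37.7375 − 0.5·23.825 = 25.825.

23.825, 25.825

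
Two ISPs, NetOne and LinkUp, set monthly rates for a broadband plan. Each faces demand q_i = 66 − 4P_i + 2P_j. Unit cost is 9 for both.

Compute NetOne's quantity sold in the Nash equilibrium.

32

NetOne's profit: π = (P_{NetOne} − 9)(66 − 4P_{NetOne} + 2P_{LinkUp}).
∂π/∂P_{NetOne} = 102 − 8P_{NetOne} + 2P_{LinkUp} = 0 ⇒ P_{NetOne} = 12.75 + 0.25P_{LinkUp}.
Setting P_{NetOne} = P_{LinkUp} in the reaction function: P_{NetOne} = 12.75 + 0.25P_{NetOne}, so P_{NetOne} = 12.75 / 0.75 = 17.
q_{NetOne} = 66 − 4·17 + 2·17 = 32.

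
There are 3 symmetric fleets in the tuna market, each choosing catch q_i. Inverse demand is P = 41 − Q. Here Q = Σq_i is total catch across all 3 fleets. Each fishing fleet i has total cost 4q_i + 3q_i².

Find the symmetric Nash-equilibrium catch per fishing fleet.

3.7

A representative fishing fleet's profit is π_i = q_i(41 − Q) − 4q_i − 3q_i², with Q = q_i + Σ_{j≠i} q_j.
First-order condition: 37 − 8q_i − Σ_{j≠i} q_j = 0.
Imposing symmetry (q_j = q for all j) turns Σ_{j≠i} q_j into 2q, so 37 = 10q and q = 3.7.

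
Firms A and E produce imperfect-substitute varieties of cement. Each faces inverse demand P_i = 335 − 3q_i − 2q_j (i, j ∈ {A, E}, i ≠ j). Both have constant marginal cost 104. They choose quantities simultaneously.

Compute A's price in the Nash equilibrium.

190.625

Firm A's profit: π = q_A(335 − 3q_A − 2q_E) − 104q_A.
∂π/∂q_A = 231 − 6q_A − 2q_E = 0 ⇒ q_A = 38.5 − (1/3)q_E.
Setting q_A = q_E in the reaction function: q_A = 38.5 − (1/3)q_A, so q_A = 38.5 / (4/3) = 28.875.
P_A = 335 − 3·28.875 − 2·28.875 = 190.625.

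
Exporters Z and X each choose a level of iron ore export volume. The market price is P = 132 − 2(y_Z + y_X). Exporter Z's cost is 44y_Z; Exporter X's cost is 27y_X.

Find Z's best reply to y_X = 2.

Exporter Z's profit: π = y_Z(132 − 2(y_Z + y_X)) − 44y_Z.
∂π/∂y_Z = 88 − 4y_Z − 2y_X = 0, so y_Z = 22 − 0.5y_X.
At y_X = 2: y_Z = 22 − 0.5·2 = 21.

21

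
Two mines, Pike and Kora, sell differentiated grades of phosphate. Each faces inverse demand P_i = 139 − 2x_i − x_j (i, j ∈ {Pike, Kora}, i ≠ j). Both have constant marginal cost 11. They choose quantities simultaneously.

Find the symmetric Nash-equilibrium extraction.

Mine Pike's profit: π = x_{Pike}(139 − 2x_{Pike} − x_{Kora}) − 11x_{Pike}.
∂π/∂x_{Pike} = 128 − 4x_{Pike} − x_{Kora} = 0 ⇒ x_{Pike} = 32 − 0.25x_{Kora}.
The game is symmetric, so in equilibrium x_{Kora} = x_{Pike}: the reaction function gives 1.25x_{Pike} = 32, hence x_{Pike} = 25.6.

25.6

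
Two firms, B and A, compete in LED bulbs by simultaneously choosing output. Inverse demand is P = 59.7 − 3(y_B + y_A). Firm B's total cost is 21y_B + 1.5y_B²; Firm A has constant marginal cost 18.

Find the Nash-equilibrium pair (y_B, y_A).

2.38, 5.76

Firm B's profit: π = y_B(59.7 − 3(y_B + y_A)) − 21y_B − 1.5y_B².
∂π/∂y_B = 38.7 − 9y_B − 3y_A = 0, so y_B = 4.3 − (1/3)y_A.
For A: ∂π/∂y_A = 41.7 − 6y_A − 3y_B = 0 ⇒ y_A = 6.95 − 0.5y_B.
Solving the two reaction functions simultaneously: (1 − (−1/3)(−0.5))y_B = 4.3 − (1/3)·6.95, so (5/6)y_B = 119/60 and y_B = 2.38.
Then y_A = 6.95 − 0.5·2.38 = 5.76.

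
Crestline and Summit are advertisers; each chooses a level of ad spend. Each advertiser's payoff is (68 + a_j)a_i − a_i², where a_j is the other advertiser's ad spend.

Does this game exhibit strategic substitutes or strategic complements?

strategic complements

Crestline's payoff is (68 + a_S)a_C − a_C².
∂π/∂a_C = 68 + a_S − 2a_C = 0, so a_C = 34 + 0.5a_S.
The best-response slope da_C/da_S = 0.5 > 0: the reaction function is upward-sloping, so the choices are strategic complements.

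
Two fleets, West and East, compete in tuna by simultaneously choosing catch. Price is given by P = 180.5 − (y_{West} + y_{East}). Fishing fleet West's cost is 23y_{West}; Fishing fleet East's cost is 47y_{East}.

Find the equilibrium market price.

Fishing fleet West's profit: π = y_{West}(180.5 − (y_{West} + y_{East})) − 23y_{West}.
∂π/∂y_{West} = 157.5 − 2y_{West} − y_{East} = 0, so y_{West} = 78.75 − 0.5y_{East}.
By the same steps for East: y_{East} = 66.75 − 0.5y_{West}.
Plugging y_{East} into West's best response: y_{West} = 78.75 − 0.5(66.75 − 0.5y_{West}) ⇒ 0.75y_{West} = 45.375, so y_{West} = 60.5.
Then y_{East} = 66.75 − 0.5·60.5 = 36.5.
Equilibrium price: P = 180.5 − 97 = 83.5.

83.5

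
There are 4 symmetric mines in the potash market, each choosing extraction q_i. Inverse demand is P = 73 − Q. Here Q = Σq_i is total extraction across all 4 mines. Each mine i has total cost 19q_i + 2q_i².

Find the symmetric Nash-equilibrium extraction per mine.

A representative mine's profit is π_i = q_i(73 − Q) − 19q_i − 2q_i², with Q = q_i + Σ_{j≠i} q_j.
First-order condition: 54 − 6q_i − Σ_{j≠i} q_j = 0.
Imposing symmetry (q_j = q for all j) turns Σ_{j≠i} q_j into 3q, so 54 = 9q and q = 6.

6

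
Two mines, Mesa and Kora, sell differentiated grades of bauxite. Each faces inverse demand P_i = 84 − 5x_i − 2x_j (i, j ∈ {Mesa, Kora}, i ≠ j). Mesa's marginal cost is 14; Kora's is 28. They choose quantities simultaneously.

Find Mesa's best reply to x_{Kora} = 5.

6

Mine Mesa's profit: π = x_{Mesa}(84 − 5x_{Mesa} − 2x_{Kora}) − 14x_{Mesa}.
∂π/∂x_{Mesa} = 70 − 10x_{Mesa} − 2x_{Kora} = 0 ⇒ x_{Mesa} = 7 − 0.2x_{Kora}.
At x_{Kora} = 5: x_{Mesa} = 7 − 0.2·5 = 6.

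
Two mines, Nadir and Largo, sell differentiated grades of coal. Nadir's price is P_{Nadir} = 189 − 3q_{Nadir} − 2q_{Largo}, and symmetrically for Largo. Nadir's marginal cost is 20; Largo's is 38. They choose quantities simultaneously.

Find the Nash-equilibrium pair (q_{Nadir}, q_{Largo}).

22.25, 17.75

Mine Nadir's profit: π = q_{Nadir}(189 − 3q_{Nadir} − 2q_{Largo}) − 20q_{Nadir}.
∂π/∂q_{Nadir} = 169 − 6q_{Nadir} − 2q_{Largo} = 0 ⇒ q_{Nadir} = 169/6 − (1/3)q_{Largo}.
Similarly q_{Largo} = 151/6 − (1/3)q_{Nadir}.
Substituting the second reaction function into the first: q_{Nadir} = 169/6 − (1/3)(151/6 − (1/3)q_{Nadir}), which gives (8/9)q_{Nadir} = 178/9 ⇒ q_{Nadir} = 22.25.
Then q_{Largo} = 151/6 − (1/3)·22.25 = 17.75.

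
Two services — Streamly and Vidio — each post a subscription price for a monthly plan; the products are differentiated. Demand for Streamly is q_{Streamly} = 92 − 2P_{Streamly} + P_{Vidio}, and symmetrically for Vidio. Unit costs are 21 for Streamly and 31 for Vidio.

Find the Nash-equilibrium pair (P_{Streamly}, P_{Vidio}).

Streamly's profit: π = (P_{Streamly} − 21)(92 − 2P_{Streamly} + P_{Vidio}).
∂π/∂P_{Streamly} = 134 − 4P_{Streamly} + P_{Vidio} = 0 ⇒ P_{Streamly} = 33.5 + 0.25P_{Vidio}.
Similarly P_{Vidio} = 38.5 + 0.25P_{Streamly}.
Solving the two reaction functions simultaneously: (1 − (0.25)(0.25))P_{Streamly} = 33.5 + 0.25·38.5, so 0.9375P_{Streamly} = 43.125 and P_{Streamly} = 46.
Then P_{Vidio} = 38.5 + 0.25·46 = 50.

46, 50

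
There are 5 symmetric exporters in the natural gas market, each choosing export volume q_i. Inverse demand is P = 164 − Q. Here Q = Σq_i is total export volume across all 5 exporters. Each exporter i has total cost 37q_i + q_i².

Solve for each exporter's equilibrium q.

15.875

A representative exporter's profit is π_i = q_i(164 − Q) − 37q_i − q_i², with Q = q_i + Σ_{j≠i} q_j.
First-order condition: 127 − 4q_i − Σ_{j≠i} q_j = 0.
In a symmetric equilibrium every exporter chooses the same q, so Σ_{j≠i} q_j = 4q. The condition becomes 127 − 8q = 0, giving q = 127/8 = 15.875.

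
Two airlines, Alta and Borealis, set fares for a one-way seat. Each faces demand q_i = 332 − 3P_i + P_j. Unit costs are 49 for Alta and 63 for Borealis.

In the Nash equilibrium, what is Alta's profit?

Alta's profit: π = (P_{Alta} − 49)(332 − 3P_{Alta} + P_{Borealis}).
∂π/∂P_{Alta} = 479 − 6P_{Alta} + P_{Borealis} = 0 ⇒ P_{Alta} = 479/6 + (1/6)P_{Borealis}.
Similarly P_{Borealis} = 521/6 + (1/6)P_{Alta}.
Substituting the second reaction function into the first: P_{Alta} = 479/6 + (1/6)(521/6 + (1/6)P_{Alta}), which gives (35/36)P_{Alta} = 3395/36 ⇒ P_{Alta} = 97.
Then P_{Borealis} = 521/6 + (1/6)·97 = 103.
q_{Alta} = 332 − 3·97 + 103 = 144.
Profit = (97 − 49)·144 = 6912.

6912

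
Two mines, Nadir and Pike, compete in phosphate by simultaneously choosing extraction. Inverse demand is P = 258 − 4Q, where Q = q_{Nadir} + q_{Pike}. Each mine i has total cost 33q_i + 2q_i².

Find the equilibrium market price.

Mine Nadir's profit: π = q_{Nadir}(258 − 4(q_{Nadir} + q_{Pike})) − 33q_{Nadir} − 2q_{Nadir}².
∂π/∂q_{Nadir} = 225 − 12q_{Nadir} − 4q_{Pike} = 0, so q_{Nadir} = 18.75 − (1/3)q_{Pike}.
The game is symmetric, so in equilibrium q_{Pike} = q_{Nadir}: the reaction function gives (4/3)q_{Nadir} = 18.75, hence q_{Nadir} = 14.0625.
Equilibrium price: P = 258 − 4·28.125 = 145.5.

145.5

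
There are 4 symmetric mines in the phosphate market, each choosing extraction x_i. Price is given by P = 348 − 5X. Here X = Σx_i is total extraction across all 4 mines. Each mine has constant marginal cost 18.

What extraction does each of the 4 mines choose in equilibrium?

A representative mine's profit is π_i = x_i(348 − 5X) − 18x_i, with X = x_i + Σ_{j≠i} x_j.
First-order condition: 330 − 10x_i − 5Σ_{j≠i} x_j = 0.
With identical mines, set every x_j = x: then 330 − 10x − 15x = 0, i.e. x = 330/25 = 13.2.

13.2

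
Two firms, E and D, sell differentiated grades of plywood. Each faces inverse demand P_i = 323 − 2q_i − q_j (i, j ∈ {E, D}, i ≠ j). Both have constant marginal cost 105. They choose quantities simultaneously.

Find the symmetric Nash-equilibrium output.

Firm E's profit: π = q_E(323 − 2q_E − q_D) − 105q_E.
∂π/∂q_E = 218 − 4q_E − q_D = 0 ⇒ q_E = 54.5 − 0.25q_D.
By symmetry q_D = q_E; substituting into the reaction function, 1.25q_E = 54.5 and q_E = 43.6.

43.6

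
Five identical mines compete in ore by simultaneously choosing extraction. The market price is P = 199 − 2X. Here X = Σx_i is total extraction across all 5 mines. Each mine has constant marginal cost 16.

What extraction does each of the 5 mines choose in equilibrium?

A representative mine's profit is π_i = x_i(199 − 2X) − 16x_i, with X = x_i + Σ_{j≠i} x_j.
First-order condition: 183 − 4x_i − 2Σ_{j≠i} x_j = 0.
In a symmetric equilibrium every mine chooses the same x, so Σ_{j≠i} x_j = 4x. The condition becomes 183 − 12x = 0, giving x = 183/12 = 15.25.

15.25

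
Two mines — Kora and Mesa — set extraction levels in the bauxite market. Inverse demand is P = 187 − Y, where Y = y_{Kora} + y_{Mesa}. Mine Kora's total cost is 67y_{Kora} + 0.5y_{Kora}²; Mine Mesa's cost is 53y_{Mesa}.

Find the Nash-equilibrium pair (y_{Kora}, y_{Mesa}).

Mine Kora's profit: π = y_{Kora}(187 − (y_{Kora} + y_{Mesa})) − 67y_{Kora} − 0.5y_{Kora}².
∂π/∂y_{Kora} = 120 − 3y_{Kora} − y_{Mesa} = 0, so y_{Kora} = 40 − (1/3)y_{Mesa}.
For Mesa: ∂π/∂y_{Mesa} = 134 − 2y_{Mesa} − y_{Kora} = 0 ⇒ y_{Mesa} = 67 − 0.5y_{Kora}.
Plugging y_{Mesa} into Kora's best response: y_{Kora} = 40 − (1/3)(67 − 0.5y_{Kora}) ⇒ (5/6)y_{Kora} = 53/3, so y_{Kora} = 21.2.
Then y_{Mesa} = 67 − 0.5·21.2 = 56.4.

21.2, 56.4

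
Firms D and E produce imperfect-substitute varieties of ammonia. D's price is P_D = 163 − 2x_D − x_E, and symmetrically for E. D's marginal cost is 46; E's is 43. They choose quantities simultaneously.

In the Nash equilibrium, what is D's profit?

1076.48

Firm D's profit: π = x_D(163 − 2x_D − x_E) − 46x_D.
∂π/∂x_D = 117 − 4x_D − x_E = 0 ⇒ x_D = 29.25 − 0.25x_E.
Similarly x_E = 30 − 0.25x_D.
Substituting the second reaction function into the first: x_D = 29.25 − 0.25(30 − 0.25x_D), which gives 0.9375x_D = 21.75 ⇒ x_D = 23.2.
Then x_E = 30 − 0.25·23.2 = 24.2.
P_D = 163 − 2·23.2 − 24.2 = 92.4.
Profit = (92.4 − 46)·23.2 = 1076.48.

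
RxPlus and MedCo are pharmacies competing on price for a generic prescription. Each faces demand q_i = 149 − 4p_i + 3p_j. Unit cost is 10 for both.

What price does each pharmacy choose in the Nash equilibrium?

RxPlus's profit: π = (p_{RxPlus} − 10)(149 − 4p_{RxPlus} + 3p_{MedCo}).
∂π/∂p_{RxPlus} = 189 − 8p_{RxPlus} + 3p_{MedCo} = 0 ⇒ p_{RxPlus} = 23.625 + 0.375p_{MedCo}.
Setting p_{RxPlus} = p_{MedCo} in the reaction function: p_{RxPlus} = 23.625 + 0.375p_{RxPlus}, so p_{RxPlus} = 23.625 / 0.625 = 37.8.

37.8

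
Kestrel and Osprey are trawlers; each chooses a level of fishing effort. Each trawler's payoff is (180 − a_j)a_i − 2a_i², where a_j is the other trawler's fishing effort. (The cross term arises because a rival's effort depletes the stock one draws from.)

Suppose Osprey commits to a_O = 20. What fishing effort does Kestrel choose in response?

Kestrel's payoff is (180 − a_O)a_K − 2a_K².
∂π/∂a_K = 180 − a_O − 4a_K = 0, so a_K = 45 − 0.25a_O.
At a_O = 20: a_K = 45 − 0.25·20 = 40.

40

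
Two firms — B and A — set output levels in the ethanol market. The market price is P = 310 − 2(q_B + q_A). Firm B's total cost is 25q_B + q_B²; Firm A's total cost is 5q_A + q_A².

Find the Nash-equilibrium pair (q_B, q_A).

Firm B's profit: π = q_B(310 − 2(q_B + q_A)) − 25q_B − q_B².
∂π/∂q_B = 285 − 6q_B − 2q_A = 0, so q_B = 47.5 − (1/3)q_A.
By the same steps for A: q_A = 305/6 − (1/3)q_B.
Substituting the second reaction function into the first: q_B = 47.5 − (1/3)(305/6 − (1/3)q_B), which gives (8/9)q_B = 275/9 ⇒ q_B = 34.375.
Then q_A = 305/6 − (1/3)·34.375 = 39.375.

34.375, 39.375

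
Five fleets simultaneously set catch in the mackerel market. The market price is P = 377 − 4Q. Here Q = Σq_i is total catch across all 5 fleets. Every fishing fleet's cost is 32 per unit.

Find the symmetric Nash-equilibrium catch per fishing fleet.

14.375

A representative fishing fleet's profit is π_i = q_i(377 − 4Q) − 32q_i, with Q = q_i + Σ_{j≠i} q_j.
First-order condition: 345 − 8q_i − 4Σ_{j≠i} q_j = 0.
Imposing symmetry (q_j = q for all j) turns Σ_{j≠i} q_j into 4q, so 345 = 24q and q = 14.375.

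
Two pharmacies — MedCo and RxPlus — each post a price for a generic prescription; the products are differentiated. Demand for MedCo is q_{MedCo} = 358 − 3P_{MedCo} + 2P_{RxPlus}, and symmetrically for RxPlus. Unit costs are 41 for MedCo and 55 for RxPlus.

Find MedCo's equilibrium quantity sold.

245.625

MedCo's profit: π = (P_{MedCo} − 41)(358 − 3P_{MedCo} + 2P_{RxPlus}).
∂π/∂P_{MedCo} = 481 − 6P_{MedCo} + 2P_{RxPlus} = 0 ⇒ P_{MedCo} = 481/6 + (1/3)P_{RxPlus}.
Similarly P_{RxPlus} = 523/6 + (1/3)P_{MedCo}.
Plugging P_{RxPlus} into MedCo's best response: P_{MedCo} = 481/6 + (1/3)(523/6 + (1/3)P_{MedCo}) ⇒ (8/9)P_{MedCo} = 983/9, so P_{MedCo} = 122.875.
Then P_{RxPlus} = 523/6 + (1/3)·122.875 = 128.125.
q_{MedCo} = 358 − 3·122.875 + 2·128.125 = 245.625.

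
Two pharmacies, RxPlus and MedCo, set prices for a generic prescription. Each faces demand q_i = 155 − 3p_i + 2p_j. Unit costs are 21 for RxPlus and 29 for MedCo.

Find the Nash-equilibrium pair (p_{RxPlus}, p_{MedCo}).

RxPlus's profit: π = (p_{RxPlus} − 21)(155 − 3p_{RxPlus} + 2p_{MedCo}).
∂π/∂p_{RxPlus} = 218 − 6p_{RxPlus} + 2p_{MedCo} = 0 ⇒ p_{RxPlus} = 109/3 + (1/3)p_{MedCo}.
Similarly p_{MedCo} = 121/3 + (1/3)p_{RxPlus}.
Substituting the second reaction function into the first: p_{RxPlus} = 109/3 + (1/3)(121/3 + (1/3)p_{RxPlus}), which gives (8/9)p_{RxPlus} = 448/9 ⇒ p_{RxPlus} = 56.
Then p_{MedCo} = 121/3 + (1/3)·56 = 59.

56, 59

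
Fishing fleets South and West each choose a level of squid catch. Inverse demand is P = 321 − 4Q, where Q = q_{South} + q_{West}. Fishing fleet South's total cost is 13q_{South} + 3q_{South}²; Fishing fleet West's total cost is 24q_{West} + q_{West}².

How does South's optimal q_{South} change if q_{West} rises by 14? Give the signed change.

-4

Fishing fleet South's profit: π = q_{South}(321 − 4(q_{South} + q_{West})) − 13q_{South} − 3q_{South}².
∂π/∂q_{South} = 308 − 14q_{South} − 4q_{West} = 0, so q_{South} = 22 − (2/7)q_{West}.
The reaction-function slope is −2/7, so a 14-unit rise in q_{West} moves q_{South} by −2/7 × 14 = −4. South's best response falls — the actions are strategic substitutes.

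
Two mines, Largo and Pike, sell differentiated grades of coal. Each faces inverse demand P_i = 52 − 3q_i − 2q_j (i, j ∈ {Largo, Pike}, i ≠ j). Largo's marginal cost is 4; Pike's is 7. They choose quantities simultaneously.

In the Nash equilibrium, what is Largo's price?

Mine Largo's profit: π = q_{Largo}(52 − 3q_{Largo} − 2q_{Pike}) − 4q_{Largo}.
∂π/∂q_{Largo} = 48 − 6q_{Largo} − 2q_{Pike} = 0 ⇒ q_{Largo} = 8 − (1/3)q_{Pike}.
Similarly q_{Pike} = 7.5 − (1/3)q_{Largo}.
Solving the two reaction functions simultaneously: (1 − (−1/3)(−1/3))q_{Largo} = 8 − (1/3)·7.5, so (8/9)q_{Largo} = 5.5 and q_{Largo} = 6.1875.
Then q_{Pike} = 7.5 − (1/3)·6.1875 = 5.4375.
P_{Largo} = 52 − 3·6.1875 − 2·5.4375 = 22.5625.

22.5625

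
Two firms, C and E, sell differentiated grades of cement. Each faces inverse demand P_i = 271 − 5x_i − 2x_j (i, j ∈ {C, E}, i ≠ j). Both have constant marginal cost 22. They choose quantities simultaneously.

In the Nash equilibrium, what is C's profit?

2152.8125

Firm C's profit: π = x_C(271 − 5x_C − 2x_E) − 22x_C.
∂π/∂x_C = 249 − 10x_C − 2x_E = 0 ⇒ x_C = 24.9 − 0.2x_E.
By symmetry x_E = x_C; substituting into the reaction function, 1.2x_C = 24.9 and x_C = 20.75.
P_C = 271 − 5·20.75 − 2·20.75 = 125.75.
Profit = (125.75 − 22)·20.75 = 2152.8125.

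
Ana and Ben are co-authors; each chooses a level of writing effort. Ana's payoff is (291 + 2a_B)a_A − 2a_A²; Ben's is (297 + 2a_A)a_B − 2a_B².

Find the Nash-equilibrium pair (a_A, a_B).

Expanding Ana's payoff: 291a_A + 2a_Ba_A − 2a_A².
∂π/∂a_A = 291 + 2a_B − 4a_A = 0, so a_A = 72.75 + 0.5a_B.
Likewise for Ben: a_B = 74.25 + 0.5a_A.
Plugging a_B into Ana's best response: a_A = 72.75 + 0.5(74.25 + 0.5a_A) ⇒ 0.75a_A = 109.875, so a_A = 146.5.
Then a_B = 74.25 + 0.5·146.5 = 147.5.

146.5, 147.5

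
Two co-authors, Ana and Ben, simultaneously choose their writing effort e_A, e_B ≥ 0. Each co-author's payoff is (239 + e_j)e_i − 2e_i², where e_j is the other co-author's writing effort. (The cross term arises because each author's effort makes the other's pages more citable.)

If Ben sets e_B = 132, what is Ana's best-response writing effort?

Ana's payoff is (239 + e_B)e_A − 2e_A².
∂π/∂e_A = 239 + e_B − 4e_A = 0, so e_A = 59.75 + 0.25e_B.
At e_B = 132: e_A = 59.75 + 0.25·132 = 92.75.

92.75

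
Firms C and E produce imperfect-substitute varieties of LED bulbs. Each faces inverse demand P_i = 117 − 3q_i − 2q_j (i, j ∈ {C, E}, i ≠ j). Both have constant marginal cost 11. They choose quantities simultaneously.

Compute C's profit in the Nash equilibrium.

526.6875

Firm C's profit: π = q_C(117 − 3q_C − 2q_E) − 11q_C.
∂π/∂q_C = 106 − 6q_C − 2q_E = 0 ⇒ q_C = 53/3 − (1/3)q_E.
Setting q_C = q_E in the reaction function: q_C = 53/3 − (1/3)q_C, so q_C = (53/3) / (4/3) = 13.25.
P_C = 117 − 3·13.25 − 2·13.25 = 50.75.
Profit = (50.75 − 11)·13.25 = 526.6875.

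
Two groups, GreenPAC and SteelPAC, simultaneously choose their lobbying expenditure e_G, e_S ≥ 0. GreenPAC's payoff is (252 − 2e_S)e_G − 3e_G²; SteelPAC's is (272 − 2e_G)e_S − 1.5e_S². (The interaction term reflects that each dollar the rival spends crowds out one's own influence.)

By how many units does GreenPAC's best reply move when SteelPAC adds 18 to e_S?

-6

Expanding GreenPAC's payoff: 252e_G − 2e_Se_G − 3e_G².
∂π/∂e_G = 252 − 2e_S − 6e_G = 0, so e_G = 42 − (1/3)e_S.
The reaction-function slope is −1/3, so an 18-unit rise in e_S moves e_G by −1/3 × 18 = −6. GreenPAC's best response falls — the actions are strategic substitutes.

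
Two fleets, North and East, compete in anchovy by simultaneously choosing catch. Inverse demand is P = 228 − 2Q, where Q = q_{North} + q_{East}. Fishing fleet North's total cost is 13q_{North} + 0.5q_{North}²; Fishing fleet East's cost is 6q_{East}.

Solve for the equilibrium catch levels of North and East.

26, 42.5

Fishing fleet North's profit: π = q_{North}(228 − 2(q_{North} + q_{East})) − 13q_{North} − 0.5q_{North}².
∂π/∂q_{North} = 215 − 5q_{North} − 2q_{East} = 0, so q_{North} = 43 − 0.4q_{East}.
For East: ∂π/∂q_{East} = 222 − 4q_{East} − 2q_{North} = 0 ⇒ q_{East} = 55.5 − 0.5q_{North}.
Substituting the second reaction function into the first: q_{North} = 43 − 0.4(55.5 − 0.5q_{North}), which gives 0.8q_{North} = 20.8 ⇒ q_{North} = 26.
Then q_{East} = 55.5 − 0.5·26 = 42.5.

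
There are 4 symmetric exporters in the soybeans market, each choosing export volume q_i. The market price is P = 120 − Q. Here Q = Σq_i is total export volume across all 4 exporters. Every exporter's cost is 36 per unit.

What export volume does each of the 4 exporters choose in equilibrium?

16.8

A representative exporter's profit is π_i = q_i(120 − Q) − 36q_i, with Q = q_i + Σ_{j≠i} q_j.
First-order condition: 84 − 2q_i − Σ_{j≠i} q_j = 0.
With identical exporters, set every q_j = q: then 84 − 2q − 3q = 0, i.e. q = 84/5 = 16.8.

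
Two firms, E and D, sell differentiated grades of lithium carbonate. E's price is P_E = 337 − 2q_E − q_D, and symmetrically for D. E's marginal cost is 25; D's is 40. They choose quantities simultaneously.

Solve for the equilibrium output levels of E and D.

Firm E's profit: π = q_E(337 − 2q_E − q_D) − 25q_E.
∂π/∂q_E = 312 − 4q_E − q_D = 0 ⇒ q_E = 78 − 0.25q_D.
Similarly q_D = 74.25 − 0.25q_E.
Solving the two reaction functions simultaneously: (1 − (−0.25)(−0.25))q_E = 78 − 0.25·74.25, so 0.9375q_E = 59.4375 and q_E = 63.4.
Then q_D = 74.25 − 0.25·63.4 = 58.4.

63.4, 58.4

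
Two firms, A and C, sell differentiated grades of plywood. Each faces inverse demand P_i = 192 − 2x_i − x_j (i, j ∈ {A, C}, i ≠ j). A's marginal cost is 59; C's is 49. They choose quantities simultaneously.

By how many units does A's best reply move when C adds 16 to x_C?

-4

Firm A's profit: π = x_A(192 − 2x_A − x_C) − 59x_A.
∂π/∂x_A = 133 − 4x_A − x_C = 0 ⇒ x_A = 33.25 − 0.25x_C.
The reaction-function slope is −0.25, so a 16-unit rise in x_C moves x_A by −0.25 × 16 = −4. A's best response falls — the actions are strategic substitutes.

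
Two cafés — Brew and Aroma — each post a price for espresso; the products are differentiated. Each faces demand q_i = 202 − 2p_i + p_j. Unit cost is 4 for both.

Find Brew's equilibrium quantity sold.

132

Brew's profit: π = (p_{Brew} − 4)(202 − 2p_{Brew} + p_{Aroma}).
∂π/∂p_{Brew} = 210 − 4p_{Brew} + p_{Aroma} = 0 ⇒ p_{Brew} = 52.5 + 0.25p_{Aroma}.
The game is symmetric, so in equilibrium p_{Aroma} = p_{Brew}: the reaction function gives 0.75p_{Brew} = 52.5, hence p_{Brew} = 70.
q_{Brew} = 202 − 2·70 + 70 = 132.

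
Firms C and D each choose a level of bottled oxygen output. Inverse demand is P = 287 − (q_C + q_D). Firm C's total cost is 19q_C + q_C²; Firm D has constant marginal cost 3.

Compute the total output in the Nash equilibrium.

160

Firm C's profit: π = q_C(287 − (q_C + q_D)) − 19q_C − q_C².
∂π/∂q_C = 268 − 4q_C − q_D = 0, so q_C = 67 − 0.25q_D.
For D: ∂π/∂q_D = 284 − 2q_D − q_C = 0 ⇒ q_D = 142 − 0.5q_C.
Substituting the second reaction function into the first: q_C = 67 − 0.25(142 − 0.5q_C), which gives 0.875q_C = 31.5 ⇒ q_C = 36.
Then q_D = 142 − 0.5·36 = 124.
Total output: 36 + 124 = 160.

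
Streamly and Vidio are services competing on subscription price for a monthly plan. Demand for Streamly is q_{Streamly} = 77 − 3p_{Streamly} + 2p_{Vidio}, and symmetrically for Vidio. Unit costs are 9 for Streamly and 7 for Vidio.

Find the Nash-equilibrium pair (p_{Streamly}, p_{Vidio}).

Streamly's profit: π = (p_{Streamly} − 9)(77 − 3p_{Streamly} + 2p_{Vidio}).
∂π/∂p_{Streamly} = 104 − 6p_{Streamly} + 2p_{Vidio} = 0 ⇒ p_{Streamly} = 52/3 + (1/3)p_{Vidio}.
Similarly p_{Vidio} = 49/3 + (1/3)p_{Streamly}.
Plugging p_{Vidio} into Streamly's best response: p_{Streamly} = 52/3 + (1/3)(49/3 + (1/3)p_{Streamly}) ⇒ (8/9)p_{Streamly} = 205/9, so p_{Streamly} = 25.625.
Then p_{Vidio} = 49/3 + (1/3)·25.625 = 24.875.

25.625, 24.875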